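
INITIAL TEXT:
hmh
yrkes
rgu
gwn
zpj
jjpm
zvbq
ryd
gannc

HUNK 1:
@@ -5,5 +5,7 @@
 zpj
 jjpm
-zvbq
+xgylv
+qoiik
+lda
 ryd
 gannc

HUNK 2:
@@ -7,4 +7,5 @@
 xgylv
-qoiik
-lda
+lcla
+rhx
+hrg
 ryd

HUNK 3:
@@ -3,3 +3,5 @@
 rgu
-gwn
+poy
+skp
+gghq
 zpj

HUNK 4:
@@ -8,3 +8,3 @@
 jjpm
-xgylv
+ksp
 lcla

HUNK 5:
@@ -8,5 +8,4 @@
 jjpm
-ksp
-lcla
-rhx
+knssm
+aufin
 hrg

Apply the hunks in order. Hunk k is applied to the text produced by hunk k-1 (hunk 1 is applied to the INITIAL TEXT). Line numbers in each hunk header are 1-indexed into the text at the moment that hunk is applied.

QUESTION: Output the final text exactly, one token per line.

Answer: hmh
yrkes
rgu
poy
skp
gghq
zpj
jjpm
knssm
aufin
hrg
ryd
gannc

Derivation:
Hunk 1: at line 5 remove [zvbq] add [xgylv,qoiik,lda] -> 11 lines: hmh yrkes rgu gwn zpj jjpm xgylv qoiik lda ryd gannc
Hunk 2: at line 7 remove [qoiik,lda] add [lcla,rhx,hrg] -> 12 lines: hmh yrkes rgu gwn zpj jjpm xgylv lcla rhx hrg ryd gannc
Hunk 3: at line 3 remove [gwn] add [poy,skp,gghq] -> 14 lines: hmh yrkes rgu poy skp gghq zpj jjpm xgylv lcla rhx hrg ryd gannc
Hunk 4: at line 8 remove [xgylv] add [ksp] -> 14 lines: hmh yrkes rgu poy skp gghq zpj jjpm ksp lcla rhx hrg ryd gannc
Hunk 5: at line 8 remove [ksp,lcla,rhx] add [knssm,aufin] -> 13 lines: hmh yrkes rgu poy skp gghq zpj jjpm knssm aufin hrg ryd gannc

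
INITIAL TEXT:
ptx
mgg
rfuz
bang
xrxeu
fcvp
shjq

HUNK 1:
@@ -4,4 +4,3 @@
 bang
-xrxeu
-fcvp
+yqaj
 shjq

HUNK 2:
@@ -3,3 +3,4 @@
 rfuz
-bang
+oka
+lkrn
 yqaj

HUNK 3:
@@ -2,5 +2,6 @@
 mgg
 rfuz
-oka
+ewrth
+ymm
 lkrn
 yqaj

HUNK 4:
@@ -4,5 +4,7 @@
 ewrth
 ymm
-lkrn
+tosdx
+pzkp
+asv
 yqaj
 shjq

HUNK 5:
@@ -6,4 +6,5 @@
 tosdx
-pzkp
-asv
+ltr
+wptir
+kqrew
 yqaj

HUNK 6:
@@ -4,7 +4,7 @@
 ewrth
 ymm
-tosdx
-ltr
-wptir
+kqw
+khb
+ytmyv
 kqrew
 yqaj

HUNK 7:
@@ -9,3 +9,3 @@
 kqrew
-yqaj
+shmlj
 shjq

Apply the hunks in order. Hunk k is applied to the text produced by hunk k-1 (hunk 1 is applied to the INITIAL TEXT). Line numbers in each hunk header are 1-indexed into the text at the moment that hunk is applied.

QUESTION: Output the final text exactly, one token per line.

Answer: ptx
mgg
rfuz
ewrth
ymm
kqw
khb
ytmyv
kqrew
shmlj
shjq

Derivation:
Hunk 1: at line 4 remove [xrxeu,fcvp] add [yqaj] -> 6 lines: ptx mgg rfuz bang yqaj shjq
Hunk 2: at line 3 remove [bang] add [oka,lkrn] -> 7 lines: ptx mgg rfuz oka lkrn yqaj shjq
Hunk 3: at line 2 remove [oka] add [ewrth,ymm] -> 8 lines: ptx mgg rfuz ewrth ymm lkrn yqaj shjq
Hunk 4: at line 4 remove [lkrn] add [tosdx,pzkp,asv] -> 10 lines: ptx mgg rfuz ewrth ymm tosdx pzkp asv yqaj shjq
Hunk 5: at line 6 remove [pzkp,asv] add [ltr,wptir,kqrew] -> 11 lines: ptx mgg rfuz ewrth ymm tosdx ltr wptir kqrew yqaj shjq
Hunk 6: at line 4 remove [tosdx,ltr,wptir] add [kqw,khb,ytmyv] -> 11 lines: ptx mgg rfuz ewrth ymm kqw khb ytmyv kqrew yqaj shjq
Hunk 7: at line 9 remove [yqaj] add [shmlj] -> 11 lines: ptx mgg rfuz ewrth ymm kqw khb ytmyv kqrew shmlj shjq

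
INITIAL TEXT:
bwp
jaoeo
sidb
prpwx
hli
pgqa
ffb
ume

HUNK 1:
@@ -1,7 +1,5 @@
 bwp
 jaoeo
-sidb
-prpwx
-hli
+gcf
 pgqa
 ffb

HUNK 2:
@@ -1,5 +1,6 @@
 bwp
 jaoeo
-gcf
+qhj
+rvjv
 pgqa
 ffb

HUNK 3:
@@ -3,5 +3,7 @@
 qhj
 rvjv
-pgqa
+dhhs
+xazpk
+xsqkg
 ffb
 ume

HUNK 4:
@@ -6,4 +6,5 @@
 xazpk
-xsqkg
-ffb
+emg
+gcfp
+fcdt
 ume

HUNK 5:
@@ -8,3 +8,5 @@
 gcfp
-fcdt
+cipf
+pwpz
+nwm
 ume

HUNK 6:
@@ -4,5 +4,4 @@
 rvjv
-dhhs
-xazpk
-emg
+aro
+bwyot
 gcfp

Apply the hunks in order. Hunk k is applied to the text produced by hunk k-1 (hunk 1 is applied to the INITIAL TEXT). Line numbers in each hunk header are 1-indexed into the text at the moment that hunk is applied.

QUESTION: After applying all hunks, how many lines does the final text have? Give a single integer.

Hunk 1: at line 1 remove [sidb,prpwx,hli] add [gcf] -> 6 lines: bwp jaoeo gcf pgqa ffb ume
Hunk 2: at line 1 remove [gcf] add [qhj,rvjv] -> 7 lines: bwp jaoeo qhj rvjv pgqa ffb ume
Hunk 3: at line 3 remove [pgqa] add [dhhs,xazpk,xsqkg] -> 9 lines: bwp jaoeo qhj rvjv dhhs xazpk xsqkg ffb ume
Hunk 4: at line 6 remove [xsqkg,ffb] add [emg,gcfp,fcdt] -> 10 lines: bwp jaoeo qhj rvjv dhhs xazpk emg gcfp fcdt ume
Hunk 5: at line 8 remove [fcdt] add [cipf,pwpz,nwm] -> 12 lines: bwp jaoeo qhj rvjv dhhs xazpk emg gcfp cipf pwpz nwm ume
Hunk 6: at line 4 remove [dhhs,xazpk,emg] add [aro,bwyot] -> 11 lines: bwp jaoeo qhj rvjv aro bwyot gcfp cipf pwpz nwm ume
Final line count: 11

Answer: 11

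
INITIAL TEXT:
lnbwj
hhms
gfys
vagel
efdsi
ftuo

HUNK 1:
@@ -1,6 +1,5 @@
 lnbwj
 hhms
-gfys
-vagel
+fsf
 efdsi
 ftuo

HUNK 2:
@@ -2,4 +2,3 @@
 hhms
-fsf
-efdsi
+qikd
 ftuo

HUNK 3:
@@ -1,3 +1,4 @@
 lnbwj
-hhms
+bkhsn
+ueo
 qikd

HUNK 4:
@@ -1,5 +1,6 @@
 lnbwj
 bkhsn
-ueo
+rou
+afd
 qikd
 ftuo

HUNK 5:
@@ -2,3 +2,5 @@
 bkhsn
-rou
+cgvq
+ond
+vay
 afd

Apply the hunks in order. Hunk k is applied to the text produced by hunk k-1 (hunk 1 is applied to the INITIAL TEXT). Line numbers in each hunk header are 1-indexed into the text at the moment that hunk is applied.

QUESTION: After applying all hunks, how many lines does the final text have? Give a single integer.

Answer: 8

Derivation:
Hunk 1: at line 1 remove [gfys,vagel] add [fsf] -> 5 lines: lnbwj hhms fsf efdsi ftuo
Hunk 2: at line 2 remove [fsf,efdsi] add [qikd] -> 4 lines: lnbwj hhms qikd ftuo
Hunk 3: at line 1 remove [hhms] add [bkhsn,ueo] -> 5 lines: lnbwj bkhsn ueo qikd ftuo
Hunk 4: at line 1 remove [ueo] add [rou,afd] -> 6 lines: lnbwj bkhsn rou afd qikd ftuo
Hunk 5: at line 2 remove [rou] add [cgvq,ond,vay] -> 8 lines: lnbwj bkhsn cgvq ond vay afd qikd ftuo
Final line count: 8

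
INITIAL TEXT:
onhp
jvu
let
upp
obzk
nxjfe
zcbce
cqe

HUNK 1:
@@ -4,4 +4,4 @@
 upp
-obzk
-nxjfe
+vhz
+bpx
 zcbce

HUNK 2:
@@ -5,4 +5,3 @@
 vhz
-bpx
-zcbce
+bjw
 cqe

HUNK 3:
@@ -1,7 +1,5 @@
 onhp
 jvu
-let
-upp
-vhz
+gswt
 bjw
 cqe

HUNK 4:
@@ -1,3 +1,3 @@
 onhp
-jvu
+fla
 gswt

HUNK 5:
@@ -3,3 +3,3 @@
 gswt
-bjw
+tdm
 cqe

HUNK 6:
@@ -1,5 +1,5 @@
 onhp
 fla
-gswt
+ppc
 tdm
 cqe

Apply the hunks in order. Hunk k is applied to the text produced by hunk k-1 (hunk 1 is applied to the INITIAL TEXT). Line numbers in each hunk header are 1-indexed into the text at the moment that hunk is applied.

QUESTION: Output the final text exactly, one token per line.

Hunk 1: at line 4 remove [obzk,nxjfe] add [vhz,bpx] -> 8 lines: onhp jvu let upp vhz bpx zcbce cqe
Hunk 2: at line 5 remove [bpx,zcbce] add [bjw] -> 7 lines: onhp jvu let upp vhz bjw cqe
Hunk 3: at line 1 remove [let,upp,vhz] add [gswt] -> 5 lines: onhp jvu gswt bjw cqe
Hunk 4: at line 1 remove [jvu] add [fla] -> 5 lines: onhp fla gswt bjw cqe
Hunk 5: at line 3 remove [bjw] add [tdm] -> 5 lines: onhp fla gswt tdm cqe
Hunk 6: at line 1 remove [gswt] add [ppc] -> 5 lines: onhp fla ppc tdm cqe

Answer: onhp
fla
ppc
tdm
cqe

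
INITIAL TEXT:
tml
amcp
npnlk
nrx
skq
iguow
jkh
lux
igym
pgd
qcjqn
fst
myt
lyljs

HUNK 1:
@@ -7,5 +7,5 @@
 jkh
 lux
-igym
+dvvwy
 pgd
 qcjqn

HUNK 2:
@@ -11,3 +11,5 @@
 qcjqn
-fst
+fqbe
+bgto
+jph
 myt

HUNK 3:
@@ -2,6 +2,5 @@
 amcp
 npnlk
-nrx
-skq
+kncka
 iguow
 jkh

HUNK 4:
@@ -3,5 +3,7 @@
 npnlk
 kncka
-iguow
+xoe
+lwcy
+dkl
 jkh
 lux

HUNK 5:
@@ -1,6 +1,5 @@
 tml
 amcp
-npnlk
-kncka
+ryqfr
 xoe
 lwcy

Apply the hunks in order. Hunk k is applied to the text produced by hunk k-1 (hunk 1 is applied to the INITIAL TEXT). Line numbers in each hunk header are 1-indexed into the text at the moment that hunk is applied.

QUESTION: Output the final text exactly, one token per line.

Answer: tml
amcp
ryqfr
xoe
lwcy
dkl
jkh
lux
dvvwy
pgd
qcjqn
fqbe
bgto
jph
myt
lyljs

Derivation:
Hunk 1: at line 7 remove [igym] add [dvvwy] -> 14 lines: tml amcp npnlk nrx skq iguow jkh lux dvvwy pgd qcjqn fst myt lyljs
Hunk 2: at line 11 remove [fst] add [fqbe,bgto,jph] -> 16 lines: tml amcp npnlk nrx skq iguow jkh lux dvvwy pgd qcjqn fqbe bgto jph myt lyljs
Hunk 3: at line 2 remove [nrx,skq] add [kncka] -> 15 lines: tml amcp npnlk kncka iguow jkh lux dvvwy pgd qcjqn fqbe bgto jph myt lyljs
Hunk 4: at line 3 remove [iguow] add [xoe,lwcy,dkl] -> 17 lines: tml amcp npnlk kncka xoe lwcy dkl jkh lux dvvwy pgd qcjqn fqbe bgto jph myt lyljs
Hunk 5: at line 1 remove [npnlk,kncka] add [ryqfr] -> 16 lines: tml amcp ryqfr xoe lwcy dkl jkh lux dvvwy pgd qcjqn fqbe bgto jph myt lyljs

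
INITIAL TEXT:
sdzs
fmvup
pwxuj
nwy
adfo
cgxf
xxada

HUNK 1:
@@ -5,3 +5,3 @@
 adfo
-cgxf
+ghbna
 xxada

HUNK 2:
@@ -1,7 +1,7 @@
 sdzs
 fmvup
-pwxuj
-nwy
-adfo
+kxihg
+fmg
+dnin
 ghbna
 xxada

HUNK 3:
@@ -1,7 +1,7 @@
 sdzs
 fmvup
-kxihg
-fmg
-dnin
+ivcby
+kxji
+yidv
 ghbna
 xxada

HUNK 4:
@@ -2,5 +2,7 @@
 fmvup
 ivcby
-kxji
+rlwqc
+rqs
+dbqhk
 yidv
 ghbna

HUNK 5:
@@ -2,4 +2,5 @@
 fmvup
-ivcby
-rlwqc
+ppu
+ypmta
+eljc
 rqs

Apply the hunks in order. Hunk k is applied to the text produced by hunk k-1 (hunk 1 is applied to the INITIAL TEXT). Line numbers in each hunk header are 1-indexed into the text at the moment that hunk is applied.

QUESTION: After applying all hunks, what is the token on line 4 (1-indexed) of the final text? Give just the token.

Hunk 1: at line 5 remove [cgxf] add [ghbna] -> 7 lines: sdzs fmvup pwxuj nwy adfo ghbna xxada
Hunk 2: at line 1 remove [pwxuj,nwy,adfo] add [kxihg,fmg,dnin] -> 7 lines: sdzs fmvup kxihg fmg dnin ghbna xxada
Hunk 3: at line 1 remove [kxihg,fmg,dnin] add [ivcby,kxji,yidv] -> 7 lines: sdzs fmvup ivcby kxji yidv ghbna xxada
Hunk 4: at line 2 remove [kxji] add [rlwqc,rqs,dbqhk] -> 9 lines: sdzs fmvup ivcby rlwqc rqs dbqhk yidv ghbna xxada
Hunk 5: at line 2 remove [ivcby,rlwqc] add [ppu,ypmta,eljc] -> 10 lines: sdzs fmvup ppu ypmta eljc rqs dbqhk yidv ghbna xxada
Final line 4: ypmta

Answer: ypmta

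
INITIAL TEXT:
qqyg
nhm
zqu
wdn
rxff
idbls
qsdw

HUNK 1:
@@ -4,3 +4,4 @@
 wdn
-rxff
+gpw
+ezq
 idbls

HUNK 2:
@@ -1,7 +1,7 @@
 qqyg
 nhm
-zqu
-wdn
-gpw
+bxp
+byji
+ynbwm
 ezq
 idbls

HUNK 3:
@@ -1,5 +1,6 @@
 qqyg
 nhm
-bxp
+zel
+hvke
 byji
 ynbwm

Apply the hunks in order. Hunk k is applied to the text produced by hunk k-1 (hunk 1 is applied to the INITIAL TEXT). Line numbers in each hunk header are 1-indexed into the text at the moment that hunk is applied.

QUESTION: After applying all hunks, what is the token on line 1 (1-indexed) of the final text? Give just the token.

Answer: qqyg

Derivation:
Hunk 1: at line 4 remove [rxff] add [gpw,ezq] -> 8 lines: qqyg nhm zqu wdn gpw ezq idbls qsdw
Hunk 2: at line 1 remove [zqu,wdn,gpw] add [bxp,byji,ynbwm] -> 8 lines: qqyg nhm bxp byji ynbwm ezq idbls qsdw
Hunk 3: at line 1 remove [bxp] add [zel,hvke] -> 9 lines: qqyg nhm zel hvke byji ynbwm ezq idbls qsdw
Final line 1: qqyg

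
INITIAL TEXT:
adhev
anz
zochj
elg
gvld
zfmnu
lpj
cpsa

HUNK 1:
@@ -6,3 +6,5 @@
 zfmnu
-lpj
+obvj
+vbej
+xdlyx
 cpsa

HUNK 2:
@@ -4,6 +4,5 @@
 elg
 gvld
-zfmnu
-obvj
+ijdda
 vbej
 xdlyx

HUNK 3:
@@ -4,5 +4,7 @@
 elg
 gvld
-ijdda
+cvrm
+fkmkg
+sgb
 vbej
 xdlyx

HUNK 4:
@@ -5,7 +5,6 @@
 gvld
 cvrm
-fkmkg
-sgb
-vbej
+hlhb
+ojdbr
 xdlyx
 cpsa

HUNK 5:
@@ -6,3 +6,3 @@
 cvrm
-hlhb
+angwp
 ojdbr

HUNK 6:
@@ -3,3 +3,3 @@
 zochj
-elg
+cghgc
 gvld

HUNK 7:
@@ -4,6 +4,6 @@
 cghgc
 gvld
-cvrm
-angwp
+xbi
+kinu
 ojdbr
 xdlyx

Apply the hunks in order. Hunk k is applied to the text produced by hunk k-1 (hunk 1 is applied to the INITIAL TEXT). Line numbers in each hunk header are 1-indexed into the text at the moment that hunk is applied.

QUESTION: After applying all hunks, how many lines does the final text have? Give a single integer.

Hunk 1: at line 6 remove [lpj] add [obvj,vbej,xdlyx] -> 10 lines: adhev anz zochj elg gvld zfmnu obvj vbej xdlyx cpsa
Hunk 2: at line 4 remove [zfmnu,obvj] add [ijdda] -> 9 lines: adhev anz zochj elg gvld ijdda vbej xdlyx cpsa
Hunk 3: at line 4 remove [ijdda] add [cvrm,fkmkg,sgb] -> 11 lines: adhev anz zochj elg gvld cvrm fkmkg sgb vbej xdlyx cpsa
Hunk 4: at line 5 remove [fkmkg,sgb,vbej] add [hlhb,ojdbr] -> 10 lines: adhev anz zochj elg gvld cvrm hlhb ojdbr xdlyx cpsa
Hunk 5: at line 6 remove [hlhb] add [angwp] -> 10 lines: adhev anz zochj elg gvld cvrm angwp ojdbr xdlyx cpsa
Hunk 6: at line 3 remove [elg] add [cghgc] -> 10 lines: adhev anz zochj cghgc gvld cvrm angwp ojdbr xdlyx cpsa
Hunk 7: at line 4 remove [cvrm,angwp] add [xbi,kinu] -> 10 lines: adhev anz zochj cghgc gvld xbi kinu ojdbr xdlyx cpsa
Final line count: 10

Answer: 10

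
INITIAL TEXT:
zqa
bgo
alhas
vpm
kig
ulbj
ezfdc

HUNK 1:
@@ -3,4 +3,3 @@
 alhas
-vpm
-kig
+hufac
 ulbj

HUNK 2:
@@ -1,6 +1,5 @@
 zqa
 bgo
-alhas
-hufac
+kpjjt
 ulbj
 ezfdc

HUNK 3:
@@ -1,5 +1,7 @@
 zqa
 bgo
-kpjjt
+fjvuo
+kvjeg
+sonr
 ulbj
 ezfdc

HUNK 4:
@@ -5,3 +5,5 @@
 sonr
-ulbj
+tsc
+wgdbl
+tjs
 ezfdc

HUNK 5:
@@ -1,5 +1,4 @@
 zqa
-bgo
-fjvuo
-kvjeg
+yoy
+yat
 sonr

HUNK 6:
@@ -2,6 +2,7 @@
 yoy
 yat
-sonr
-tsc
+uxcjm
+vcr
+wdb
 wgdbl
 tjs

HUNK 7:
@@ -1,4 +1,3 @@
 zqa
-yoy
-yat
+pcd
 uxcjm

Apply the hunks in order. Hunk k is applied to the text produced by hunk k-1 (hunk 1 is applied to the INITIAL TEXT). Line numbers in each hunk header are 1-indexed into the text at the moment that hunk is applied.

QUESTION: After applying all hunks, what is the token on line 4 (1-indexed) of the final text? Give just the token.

Answer: vcr

Derivation:
Hunk 1: at line 3 remove [vpm,kig] add [hufac] -> 6 lines: zqa bgo alhas hufac ulbj ezfdc
Hunk 2: at line 1 remove [alhas,hufac] add [kpjjt] -> 5 lines: zqa bgo kpjjt ulbj ezfdc
Hunk 3: at line 1 remove [kpjjt] add [fjvuo,kvjeg,sonr] -> 7 lines: zqa bgo fjvuo kvjeg sonr ulbj ezfdc
Hunk 4: at line 5 remove [ulbj] add [tsc,wgdbl,tjs] -> 9 lines: zqa bgo fjvuo kvjeg sonr tsc wgdbl tjs ezfdc
Hunk 5: at line 1 remove [bgo,fjvuo,kvjeg] add [yoy,yat] -> 8 lines: zqa yoy yat sonr tsc wgdbl tjs ezfdc
Hunk 6: at line 2 remove [sonr,tsc] add [uxcjm,vcr,wdb] -> 9 lines: zqa yoy yat uxcjm vcr wdb wgdbl tjs ezfdc
Hunk 7: at line 1 remove [yoy,yat] add [pcd] -> 8 lines: zqa pcd uxcjm vcr wdb wgdbl tjs ezfdc
Final line 4: vcr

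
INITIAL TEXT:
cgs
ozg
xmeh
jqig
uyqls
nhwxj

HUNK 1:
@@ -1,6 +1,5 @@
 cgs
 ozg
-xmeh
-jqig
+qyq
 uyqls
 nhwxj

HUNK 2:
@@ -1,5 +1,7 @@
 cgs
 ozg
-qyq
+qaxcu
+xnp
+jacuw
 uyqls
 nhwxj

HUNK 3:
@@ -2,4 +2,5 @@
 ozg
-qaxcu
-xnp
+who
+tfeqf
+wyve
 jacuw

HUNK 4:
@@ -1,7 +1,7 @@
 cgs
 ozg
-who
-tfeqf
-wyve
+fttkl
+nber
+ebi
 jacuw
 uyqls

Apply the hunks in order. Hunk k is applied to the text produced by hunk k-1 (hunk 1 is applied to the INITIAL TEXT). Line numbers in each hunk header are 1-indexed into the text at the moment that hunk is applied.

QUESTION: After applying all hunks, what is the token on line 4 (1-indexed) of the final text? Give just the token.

Answer: nber

Derivation:
Hunk 1: at line 1 remove [xmeh,jqig] add [qyq] -> 5 lines: cgs ozg qyq uyqls nhwxj
Hunk 2: at line 1 remove [qyq] add [qaxcu,xnp,jacuw] -> 7 lines: cgs ozg qaxcu xnp jacuw uyqls nhwxj
Hunk 3: at line 2 remove [qaxcu,xnp] add [who,tfeqf,wyve] -> 8 lines: cgs ozg who tfeqf wyve jacuw uyqls nhwxj
Hunk 4: at line 1 remove [who,tfeqf,wyve] add [fttkl,nber,ebi] -> 8 lines: cgs ozg fttkl nber ebi jacuw uyqls nhwxj
Final line 4: nber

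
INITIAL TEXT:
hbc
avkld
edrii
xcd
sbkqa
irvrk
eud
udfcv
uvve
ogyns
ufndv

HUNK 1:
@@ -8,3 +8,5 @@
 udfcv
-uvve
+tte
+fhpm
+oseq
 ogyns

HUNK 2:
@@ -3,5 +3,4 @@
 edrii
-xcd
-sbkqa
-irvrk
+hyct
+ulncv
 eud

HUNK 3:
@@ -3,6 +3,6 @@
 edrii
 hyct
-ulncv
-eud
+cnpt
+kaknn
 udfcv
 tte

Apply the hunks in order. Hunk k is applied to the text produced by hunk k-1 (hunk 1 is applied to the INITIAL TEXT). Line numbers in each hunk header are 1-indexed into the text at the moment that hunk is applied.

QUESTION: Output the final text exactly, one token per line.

Hunk 1: at line 8 remove [uvve] add [tte,fhpm,oseq] -> 13 lines: hbc avkld edrii xcd sbkqa irvrk eud udfcv tte fhpm oseq ogyns ufndv
Hunk 2: at line 3 remove [xcd,sbkqa,irvrk] add [hyct,ulncv] -> 12 lines: hbc avkld edrii hyct ulncv eud udfcv tte fhpm oseq ogyns ufndv
Hunk 3: at line 3 remove [ulncv,eud] add [cnpt,kaknn] -> 12 lines: hbc avkld edrii hyct cnpt kaknn udfcv tte fhpm oseq ogyns ufndv

Answer: hbc
avkld
edrii
hyct
cnpt
kaknn
udfcv
tte
fhpm
oseq
ogyns
ufndv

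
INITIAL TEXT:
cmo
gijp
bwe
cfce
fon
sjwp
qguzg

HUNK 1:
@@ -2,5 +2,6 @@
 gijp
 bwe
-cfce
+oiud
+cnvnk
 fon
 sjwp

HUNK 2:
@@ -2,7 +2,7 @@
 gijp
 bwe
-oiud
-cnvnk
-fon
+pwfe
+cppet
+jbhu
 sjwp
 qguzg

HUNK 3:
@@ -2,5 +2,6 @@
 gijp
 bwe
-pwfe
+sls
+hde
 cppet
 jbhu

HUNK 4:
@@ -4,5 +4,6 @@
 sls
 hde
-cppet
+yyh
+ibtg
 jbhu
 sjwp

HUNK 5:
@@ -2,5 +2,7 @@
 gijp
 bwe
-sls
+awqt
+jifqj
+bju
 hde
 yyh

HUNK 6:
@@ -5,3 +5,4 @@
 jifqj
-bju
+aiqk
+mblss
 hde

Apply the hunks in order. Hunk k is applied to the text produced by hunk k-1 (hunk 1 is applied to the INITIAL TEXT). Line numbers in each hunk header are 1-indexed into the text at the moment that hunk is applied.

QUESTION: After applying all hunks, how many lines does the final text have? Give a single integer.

Hunk 1: at line 2 remove [cfce] add [oiud,cnvnk] -> 8 lines: cmo gijp bwe oiud cnvnk fon sjwp qguzg
Hunk 2: at line 2 remove [oiud,cnvnk,fon] add [pwfe,cppet,jbhu] -> 8 lines: cmo gijp bwe pwfe cppet jbhu sjwp qguzg
Hunk 3: at line 2 remove [pwfe] add [sls,hde] -> 9 lines: cmo gijp bwe sls hde cppet jbhu sjwp qguzg
Hunk 4: at line 4 remove [cppet] add [yyh,ibtg] -> 10 lines: cmo gijp bwe sls hde yyh ibtg jbhu sjwp qguzg
Hunk 5: at line 2 remove [sls] add [awqt,jifqj,bju] -> 12 lines: cmo gijp bwe awqt jifqj bju hde yyh ibtg jbhu sjwp qguzg
Hunk 6: at line 5 remove [bju] add [aiqk,mblss] -> 13 lines: cmo gijp bwe awqt jifqj aiqk mblss hde yyh ibtg jbhu sjwp qguzg
Final line count: 13

Answer: 13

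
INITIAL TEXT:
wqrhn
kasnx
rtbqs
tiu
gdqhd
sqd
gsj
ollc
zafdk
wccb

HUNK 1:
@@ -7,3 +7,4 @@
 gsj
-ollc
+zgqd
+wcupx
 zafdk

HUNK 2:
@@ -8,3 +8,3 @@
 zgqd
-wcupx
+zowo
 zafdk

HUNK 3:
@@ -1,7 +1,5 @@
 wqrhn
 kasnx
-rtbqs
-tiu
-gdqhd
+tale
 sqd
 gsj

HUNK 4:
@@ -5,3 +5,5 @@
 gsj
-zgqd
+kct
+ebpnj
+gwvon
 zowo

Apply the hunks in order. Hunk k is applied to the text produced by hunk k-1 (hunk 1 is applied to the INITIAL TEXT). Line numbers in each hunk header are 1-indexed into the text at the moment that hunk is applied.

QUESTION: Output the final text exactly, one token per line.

Hunk 1: at line 7 remove [ollc] add [zgqd,wcupx] -> 11 lines: wqrhn kasnx rtbqs tiu gdqhd sqd gsj zgqd wcupx zafdk wccb
Hunk 2: at line 8 remove [wcupx] add [zowo] -> 11 lines: wqrhn kasnx rtbqs tiu gdqhd sqd gsj zgqd zowo zafdk wccb
Hunk 3: at line 1 remove [rtbqs,tiu,gdqhd] add [tale] -> 9 lines: wqrhn kasnx tale sqd gsj zgqd zowo zafdk wccb
Hunk 4: at line 5 remove [zgqd] add [kct,ebpnj,gwvon] -> 11 lines: wqrhn kasnx tale sqd gsj kct ebpnj gwvon zowo zafdk wccb

Answer: wqrhn
kasnx
tale
sqd
gsj
kct
ebpnj
gwvon
zowo
zafdk
wccb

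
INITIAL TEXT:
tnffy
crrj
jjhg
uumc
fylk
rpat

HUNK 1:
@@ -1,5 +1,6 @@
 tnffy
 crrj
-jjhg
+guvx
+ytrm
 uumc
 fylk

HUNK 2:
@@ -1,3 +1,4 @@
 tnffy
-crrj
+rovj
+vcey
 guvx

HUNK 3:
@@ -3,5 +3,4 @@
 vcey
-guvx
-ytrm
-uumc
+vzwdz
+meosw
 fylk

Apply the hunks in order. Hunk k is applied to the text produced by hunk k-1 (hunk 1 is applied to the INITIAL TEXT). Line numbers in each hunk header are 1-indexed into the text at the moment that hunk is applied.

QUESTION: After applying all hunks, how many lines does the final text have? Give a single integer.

Answer: 7

Derivation:
Hunk 1: at line 1 remove [jjhg] add [guvx,ytrm] -> 7 lines: tnffy crrj guvx ytrm uumc fylk rpat
Hunk 2: at line 1 remove [crrj] add [rovj,vcey] -> 8 lines: tnffy rovj vcey guvx ytrm uumc fylk rpat
Hunk 3: at line 3 remove [guvx,ytrm,uumc] add [vzwdz,meosw] -> 7 lines: tnffy rovj vcey vzwdz meosw fylk rpat
Final line count: 7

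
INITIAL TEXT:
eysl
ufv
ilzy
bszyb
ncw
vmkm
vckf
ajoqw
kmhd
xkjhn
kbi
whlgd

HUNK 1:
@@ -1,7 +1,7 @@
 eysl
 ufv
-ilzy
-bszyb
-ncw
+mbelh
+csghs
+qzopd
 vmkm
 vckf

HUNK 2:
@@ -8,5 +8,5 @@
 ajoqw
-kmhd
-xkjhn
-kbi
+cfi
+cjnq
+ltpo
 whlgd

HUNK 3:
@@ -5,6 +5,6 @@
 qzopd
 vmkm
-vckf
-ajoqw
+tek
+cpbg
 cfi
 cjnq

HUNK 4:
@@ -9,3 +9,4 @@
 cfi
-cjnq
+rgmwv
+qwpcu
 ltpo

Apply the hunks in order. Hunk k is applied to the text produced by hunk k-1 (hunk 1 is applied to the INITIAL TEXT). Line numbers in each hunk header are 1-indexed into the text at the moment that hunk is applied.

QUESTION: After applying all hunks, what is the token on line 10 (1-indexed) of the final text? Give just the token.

Answer: rgmwv

Derivation:
Hunk 1: at line 1 remove [ilzy,bszyb,ncw] add [mbelh,csghs,qzopd] -> 12 lines: eysl ufv mbelh csghs qzopd vmkm vckf ajoqw kmhd xkjhn kbi whlgd
Hunk 2: at line 8 remove [kmhd,xkjhn,kbi] add [cfi,cjnq,ltpo] -> 12 lines: eysl ufv mbelh csghs qzopd vmkm vckf ajoqw cfi cjnq ltpo whlgd
Hunk 3: at line 5 remove [vckf,ajoqw] add [tek,cpbg] -> 12 lines: eysl ufv mbelh csghs qzopd vmkm tek cpbg cfi cjnq ltpo whlgd
Hunk 4: at line 9 remove [cjnq] add [rgmwv,qwpcu] -> 13 lines: eysl ufv mbelh csghs qzopd vmkm tek cpbg cfi rgmwv qwpcu ltpo whlgd
Final line 10: rgmwv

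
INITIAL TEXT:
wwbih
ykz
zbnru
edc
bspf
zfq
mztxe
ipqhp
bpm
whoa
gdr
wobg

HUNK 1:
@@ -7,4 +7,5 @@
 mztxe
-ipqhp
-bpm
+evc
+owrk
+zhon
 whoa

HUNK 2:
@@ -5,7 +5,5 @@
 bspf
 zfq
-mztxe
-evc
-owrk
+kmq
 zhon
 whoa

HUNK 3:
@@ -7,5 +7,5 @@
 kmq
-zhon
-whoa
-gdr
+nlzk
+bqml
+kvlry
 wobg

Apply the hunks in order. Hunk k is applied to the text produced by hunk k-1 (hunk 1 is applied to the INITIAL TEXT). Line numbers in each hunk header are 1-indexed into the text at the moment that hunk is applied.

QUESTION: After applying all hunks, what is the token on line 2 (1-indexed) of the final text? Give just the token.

Answer: ykz

Derivation:
Hunk 1: at line 7 remove [ipqhp,bpm] add [evc,owrk,zhon] -> 13 lines: wwbih ykz zbnru edc bspf zfq mztxe evc owrk zhon whoa gdr wobg
Hunk 2: at line 5 remove [mztxe,evc,owrk] add [kmq] -> 11 lines: wwbih ykz zbnru edc bspf zfq kmq zhon whoa gdr wobg
Hunk 3: at line 7 remove [zhon,whoa,gdr] add [nlzk,bqml,kvlry] -> 11 lines: wwbih ykz zbnru edc bspf zfq kmq nlzk bqml kvlry wobg
Final line 2: ykz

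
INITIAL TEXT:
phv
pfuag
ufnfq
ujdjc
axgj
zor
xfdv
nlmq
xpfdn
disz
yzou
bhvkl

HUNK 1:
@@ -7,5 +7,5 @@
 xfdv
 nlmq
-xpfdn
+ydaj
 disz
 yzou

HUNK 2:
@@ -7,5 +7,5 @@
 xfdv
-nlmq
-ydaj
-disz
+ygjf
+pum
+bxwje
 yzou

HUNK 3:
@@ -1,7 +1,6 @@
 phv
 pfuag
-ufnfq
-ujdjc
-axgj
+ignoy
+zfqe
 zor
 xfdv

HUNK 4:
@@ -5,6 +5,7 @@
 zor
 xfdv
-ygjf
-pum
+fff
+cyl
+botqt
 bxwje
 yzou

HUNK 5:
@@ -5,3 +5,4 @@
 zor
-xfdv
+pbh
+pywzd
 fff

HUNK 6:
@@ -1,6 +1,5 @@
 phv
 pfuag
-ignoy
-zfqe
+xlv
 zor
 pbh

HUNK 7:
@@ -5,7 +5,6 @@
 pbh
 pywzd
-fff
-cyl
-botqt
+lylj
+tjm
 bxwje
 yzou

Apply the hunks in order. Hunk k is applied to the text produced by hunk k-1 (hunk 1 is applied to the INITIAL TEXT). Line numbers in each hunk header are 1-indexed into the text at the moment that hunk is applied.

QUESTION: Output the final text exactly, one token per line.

Hunk 1: at line 7 remove [xpfdn] add [ydaj] -> 12 lines: phv pfuag ufnfq ujdjc axgj zor xfdv nlmq ydaj disz yzou bhvkl
Hunk 2: at line 7 remove [nlmq,ydaj,disz] add [ygjf,pum,bxwje] -> 12 lines: phv pfuag ufnfq ujdjc axgj zor xfdv ygjf pum bxwje yzou bhvkl
Hunk 3: at line 1 remove [ufnfq,ujdjc,axgj] add [ignoy,zfqe] -> 11 lines: phv pfuag ignoy zfqe zor xfdv ygjf pum bxwje yzou bhvkl
Hunk 4: at line 5 remove [ygjf,pum] add [fff,cyl,botqt] -> 12 lines: phv pfuag ignoy zfqe zor xfdv fff cyl botqt bxwje yzou bhvkl
Hunk 5: at line 5 remove [xfdv] add [pbh,pywzd] -> 13 lines: phv pfuag ignoy zfqe zor pbh pywzd fff cyl botqt bxwje yzou bhvkl
Hunk 6: at line 1 remove [ignoy,zfqe] add [xlv] -> 12 lines: phv pfuag xlv zor pbh pywzd fff cyl botqt bxwje yzou bhvkl
Hunk 7: at line 5 remove [fff,cyl,botqt] add [lylj,tjm] -> 11 lines: phv pfuag xlv zor pbh pywzd lylj tjm bxwje yzou bhvkl

Answer: phv
pfuag
xlv
zor
pbh
pywzd
lylj
tjm
bxwje
yzou
bhvkl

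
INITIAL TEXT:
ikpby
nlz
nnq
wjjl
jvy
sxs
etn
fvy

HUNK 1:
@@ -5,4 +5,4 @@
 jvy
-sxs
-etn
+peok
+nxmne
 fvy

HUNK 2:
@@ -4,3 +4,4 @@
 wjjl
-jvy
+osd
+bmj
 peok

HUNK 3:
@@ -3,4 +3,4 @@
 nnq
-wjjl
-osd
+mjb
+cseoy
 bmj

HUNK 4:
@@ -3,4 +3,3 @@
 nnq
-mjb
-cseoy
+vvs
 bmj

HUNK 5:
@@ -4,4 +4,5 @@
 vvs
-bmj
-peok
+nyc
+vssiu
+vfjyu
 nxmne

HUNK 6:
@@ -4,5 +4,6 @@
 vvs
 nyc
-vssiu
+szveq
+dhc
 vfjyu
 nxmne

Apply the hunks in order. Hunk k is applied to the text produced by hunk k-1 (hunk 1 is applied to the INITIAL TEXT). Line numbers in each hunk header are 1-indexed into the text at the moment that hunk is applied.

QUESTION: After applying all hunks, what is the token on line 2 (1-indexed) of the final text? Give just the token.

Hunk 1: at line 5 remove [sxs,etn] add [peok,nxmne] -> 8 lines: ikpby nlz nnq wjjl jvy peok nxmne fvy
Hunk 2: at line 4 remove [jvy] add [osd,bmj] -> 9 lines: ikpby nlz nnq wjjl osd bmj peok nxmne fvy
Hunk 3: at line 3 remove [wjjl,osd] add [mjb,cseoy] -> 9 lines: ikpby nlz nnq mjb cseoy bmj peok nxmne fvy
Hunk 4: at line 3 remove [mjb,cseoy] add [vvs] -> 8 lines: ikpby nlz nnq vvs bmj peok nxmne fvy
Hunk 5: at line 4 remove [bmj,peok] add [nyc,vssiu,vfjyu] -> 9 lines: ikpby nlz nnq vvs nyc vssiu vfjyu nxmne fvy
Hunk 6: at line 4 remove [vssiu] add [szveq,dhc] -> 10 lines: ikpby nlz nnq vvs nyc szveq dhc vfjyu nxmne fvy
Final line 2: nlz

Answer: nlz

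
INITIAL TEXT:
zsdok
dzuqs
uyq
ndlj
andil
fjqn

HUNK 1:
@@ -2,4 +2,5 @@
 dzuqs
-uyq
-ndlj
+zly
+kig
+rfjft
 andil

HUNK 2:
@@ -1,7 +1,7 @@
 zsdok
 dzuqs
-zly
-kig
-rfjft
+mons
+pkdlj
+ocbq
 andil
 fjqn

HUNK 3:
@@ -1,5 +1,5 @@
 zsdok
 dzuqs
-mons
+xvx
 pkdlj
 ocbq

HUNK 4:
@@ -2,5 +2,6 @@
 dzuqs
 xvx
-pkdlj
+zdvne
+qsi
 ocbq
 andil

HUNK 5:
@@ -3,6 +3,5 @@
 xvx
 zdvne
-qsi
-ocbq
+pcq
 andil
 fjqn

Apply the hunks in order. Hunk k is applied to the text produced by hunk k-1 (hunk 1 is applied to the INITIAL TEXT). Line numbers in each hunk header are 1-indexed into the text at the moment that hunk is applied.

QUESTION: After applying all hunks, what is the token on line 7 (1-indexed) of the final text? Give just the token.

Hunk 1: at line 2 remove [uyq,ndlj] add [zly,kig,rfjft] -> 7 lines: zsdok dzuqs zly kig rfjft andil fjqn
Hunk 2: at line 1 remove [zly,kig,rfjft] add [mons,pkdlj,ocbq] -> 7 lines: zsdok dzuqs mons pkdlj ocbq andil fjqn
Hunk 3: at line 1 remove [mons] add [xvx] -> 7 lines: zsdok dzuqs xvx pkdlj ocbq andil fjqn
Hunk 4: at line 2 remove [pkdlj] add [zdvne,qsi] -> 8 lines: zsdok dzuqs xvx zdvne qsi ocbq andil fjqn
Hunk 5: at line 3 remove [qsi,ocbq] add [pcq] -> 7 lines: zsdok dzuqs xvx zdvne pcq andil fjqn
Final line 7: fjqn

Answer: fjqn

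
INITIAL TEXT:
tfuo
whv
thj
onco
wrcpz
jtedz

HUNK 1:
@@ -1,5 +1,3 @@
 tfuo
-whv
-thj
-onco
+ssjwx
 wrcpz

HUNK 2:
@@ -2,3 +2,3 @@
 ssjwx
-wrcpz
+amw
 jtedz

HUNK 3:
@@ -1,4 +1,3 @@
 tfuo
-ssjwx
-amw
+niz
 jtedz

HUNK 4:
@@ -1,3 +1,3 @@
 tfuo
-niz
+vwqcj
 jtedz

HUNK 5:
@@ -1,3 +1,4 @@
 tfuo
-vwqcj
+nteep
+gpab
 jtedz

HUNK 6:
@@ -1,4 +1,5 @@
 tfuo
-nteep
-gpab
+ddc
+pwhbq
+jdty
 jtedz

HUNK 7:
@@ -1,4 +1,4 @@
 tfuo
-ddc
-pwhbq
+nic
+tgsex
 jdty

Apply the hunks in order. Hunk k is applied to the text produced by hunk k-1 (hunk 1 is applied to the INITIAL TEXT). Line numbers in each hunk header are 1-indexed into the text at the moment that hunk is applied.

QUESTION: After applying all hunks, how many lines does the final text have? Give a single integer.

Hunk 1: at line 1 remove [whv,thj,onco] add [ssjwx] -> 4 lines: tfuo ssjwx wrcpz jtedz
Hunk 2: at line 2 remove [wrcpz] add [amw] -> 4 lines: tfuo ssjwx amw jtedz
Hunk 3: at line 1 remove [ssjwx,amw] add [niz] -> 3 lines: tfuo niz jtedz
Hunk 4: at line 1 remove [niz] add [vwqcj] -> 3 lines: tfuo vwqcj jtedz
Hunk 5: at line 1 remove [vwqcj] add [nteep,gpab] -> 4 lines: tfuo nteep gpab jtedz
Hunk 6: at line 1 remove [nteep,gpab] add [ddc,pwhbq,jdty] -> 5 lines: tfuo ddc pwhbq jdty jtedz
Hunk 7: at line 1 remove [ddc,pwhbq] add [nic,tgsex] -> 5 lines: tfuo nic tgsex jdty jtedz
Final line count: 5

Answer: 5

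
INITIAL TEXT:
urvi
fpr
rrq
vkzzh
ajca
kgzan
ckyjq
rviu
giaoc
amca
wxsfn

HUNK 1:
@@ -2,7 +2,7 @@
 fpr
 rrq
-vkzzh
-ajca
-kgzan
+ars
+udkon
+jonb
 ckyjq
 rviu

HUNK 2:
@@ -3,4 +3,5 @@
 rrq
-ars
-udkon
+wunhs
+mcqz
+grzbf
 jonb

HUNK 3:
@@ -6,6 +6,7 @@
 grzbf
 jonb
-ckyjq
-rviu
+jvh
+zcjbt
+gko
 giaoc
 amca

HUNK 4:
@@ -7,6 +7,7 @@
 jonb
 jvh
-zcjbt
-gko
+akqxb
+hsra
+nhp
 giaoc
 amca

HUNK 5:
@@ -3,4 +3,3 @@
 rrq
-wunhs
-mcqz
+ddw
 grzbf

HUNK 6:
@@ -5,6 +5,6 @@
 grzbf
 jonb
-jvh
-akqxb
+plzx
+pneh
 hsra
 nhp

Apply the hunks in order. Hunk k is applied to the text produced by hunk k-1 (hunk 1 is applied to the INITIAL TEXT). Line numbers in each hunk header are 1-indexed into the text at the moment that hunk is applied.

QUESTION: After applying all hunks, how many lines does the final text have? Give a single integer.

Answer: 13

Derivation:
Hunk 1: at line 2 remove [vkzzh,ajca,kgzan] add [ars,udkon,jonb] -> 11 lines: urvi fpr rrq ars udkon jonb ckyjq rviu giaoc amca wxsfn
Hunk 2: at line 3 remove [ars,udkon] add [wunhs,mcqz,grzbf] -> 12 lines: urvi fpr rrq wunhs mcqz grzbf jonb ckyjq rviu giaoc amca wxsfn
Hunk 3: at line 6 remove [ckyjq,rviu] add [jvh,zcjbt,gko] -> 13 lines: urvi fpr rrq wunhs mcqz grzbf jonb jvh zcjbt gko giaoc amca wxsfn
Hunk 4: at line 7 remove [zcjbt,gko] add [akqxb,hsra,nhp] -> 14 lines: urvi fpr rrq wunhs mcqz grzbf jonb jvh akqxb hsra nhp giaoc amca wxsfn
Hunk 5: at line 3 remove [wunhs,mcqz] add [ddw] -> 13 lines: urvi fpr rrq ddw grzbf jonb jvh akqxb hsra nhp giaoc amca wxsfn
Hunk 6: at line 5 remove [jvh,akqxb] add [plzx,pneh] -> 13 lines: urvi fpr rrq ddw grzbf jonb plzx pneh hsra nhp giaoc amca wxsfn
Final line count: 13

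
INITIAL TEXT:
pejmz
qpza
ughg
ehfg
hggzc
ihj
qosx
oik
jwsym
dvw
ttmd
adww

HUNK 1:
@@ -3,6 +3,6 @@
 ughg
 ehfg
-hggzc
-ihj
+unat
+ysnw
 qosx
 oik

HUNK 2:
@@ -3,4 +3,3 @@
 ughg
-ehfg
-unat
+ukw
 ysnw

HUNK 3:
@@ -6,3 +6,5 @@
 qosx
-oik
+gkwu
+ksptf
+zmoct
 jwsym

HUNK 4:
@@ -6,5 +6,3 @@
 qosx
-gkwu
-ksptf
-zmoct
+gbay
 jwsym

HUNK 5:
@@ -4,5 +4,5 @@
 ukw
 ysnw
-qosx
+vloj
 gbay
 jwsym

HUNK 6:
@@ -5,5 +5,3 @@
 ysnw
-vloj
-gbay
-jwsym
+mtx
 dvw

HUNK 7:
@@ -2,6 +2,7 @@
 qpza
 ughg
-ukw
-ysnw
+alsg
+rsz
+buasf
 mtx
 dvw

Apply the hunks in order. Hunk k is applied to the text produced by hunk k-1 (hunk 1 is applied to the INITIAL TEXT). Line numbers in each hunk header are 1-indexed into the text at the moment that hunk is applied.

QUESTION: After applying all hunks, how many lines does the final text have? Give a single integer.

Answer: 10

Derivation:
Hunk 1: at line 3 remove [hggzc,ihj] add [unat,ysnw] -> 12 lines: pejmz qpza ughg ehfg unat ysnw qosx oik jwsym dvw ttmd adww
Hunk 2: at line 3 remove [ehfg,unat] add [ukw] -> 11 lines: pejmz qpza ughg ukw ysnw qosx oik jwsym dvw ttmd adww
Hunk 3: at line 6 remove [oik] add [gkwu,ksptf,zmoct] -> 13 lines: pejmz qpza ughg ukw ysnw qosx gkwu ksptf zmoct jwsym dvw ttmd adww
Hunk 4: at line 6 remove [gkwu,ksptf,zmoct] add [gbay] -> 11 lines: pejmz qpza ughg ukw ysnw qosx gbay jwsym dvw ttmd adww
Hunk 5: at line 4 remove [qosx] add [vloj] -> 11 lines: pejmz qpza ughg ukw ysnw vloj gbay jwsym dvw ttmd adww
Hunk 6: at line 5 remove [vloj,gbay,jwsym] add [mtx] -> 9 lines: pejmz qpza ughg ukw ysnw mtx dvw ttmd adww
Hunk 7: at line 2 remove [ukw,ysnw] add [alsg,rsz,buasf] -> 10 lines: pejmz qpza ughg alsg rsz buasf mtx dvw ttmd adww
Final line count: 10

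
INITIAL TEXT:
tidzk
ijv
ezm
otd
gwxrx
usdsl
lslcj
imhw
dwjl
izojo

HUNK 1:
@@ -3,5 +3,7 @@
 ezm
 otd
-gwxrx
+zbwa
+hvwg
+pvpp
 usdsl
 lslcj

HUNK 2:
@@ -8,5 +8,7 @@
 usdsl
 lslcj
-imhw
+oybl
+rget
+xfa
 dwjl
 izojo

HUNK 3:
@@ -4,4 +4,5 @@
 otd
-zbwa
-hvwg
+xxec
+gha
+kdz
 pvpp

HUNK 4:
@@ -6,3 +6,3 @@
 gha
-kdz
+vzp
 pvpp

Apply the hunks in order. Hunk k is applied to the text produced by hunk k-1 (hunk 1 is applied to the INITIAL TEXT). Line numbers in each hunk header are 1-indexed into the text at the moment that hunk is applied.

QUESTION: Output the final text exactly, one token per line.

Hunk 1: at line 3 remove [gwxrx] add [zbwa,hvwg,pvpp] -> 12 lines: tidzk ijv ezm otd zbwa hvwg pvpp usdsl lslcj imhw dwjl izojo
Hunk 2: at line 8 remove [imhw] add [oybl,rget,xfa] -> 14 lines: tidzk ijv ezm otd zbwa hvwg pvpp usdsl lslcj oybl rget xfa dwjl izojo
Hunk 3: at line 4 remove [zbwa,hvwg] add [xxec,gha,kdz] -> 15 lines: tidzk ijv ezm otd xxec gha kdz pvpp usdsl lslcj oybl rget xfa dwjl izojo
Hunk 4: at line 6 remove [kdz] add [vzp] -> 15 lines: tidzk ijv ezm otd xxec gha vzp pvpp usdsl lslcj oybl rget xfa dwjl izojo

Answer: tidzk
ijv
ezm
otd
xxec
gha
vzp
pvpp
usdsl
lslcj
oybl
rget
xfa
dwjl
izojo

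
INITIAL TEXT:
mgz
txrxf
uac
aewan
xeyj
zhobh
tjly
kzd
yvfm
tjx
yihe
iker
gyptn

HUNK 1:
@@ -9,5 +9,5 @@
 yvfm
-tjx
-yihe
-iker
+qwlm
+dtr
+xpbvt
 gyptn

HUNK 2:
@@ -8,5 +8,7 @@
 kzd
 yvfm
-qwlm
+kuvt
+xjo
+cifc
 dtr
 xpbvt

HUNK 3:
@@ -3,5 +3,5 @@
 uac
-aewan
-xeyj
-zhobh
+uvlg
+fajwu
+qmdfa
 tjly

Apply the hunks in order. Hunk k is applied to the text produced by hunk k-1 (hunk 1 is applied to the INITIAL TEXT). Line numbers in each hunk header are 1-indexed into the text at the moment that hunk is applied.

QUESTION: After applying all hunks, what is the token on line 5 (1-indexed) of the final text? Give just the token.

Hunk 1: at line 9 remove [tjx,yihe,iker] add [qwlm,dtr,xpbvt] -> 13 lines: mgz txrxf uac aewan xeyj zhobh tjly kzd yvfm qwlm dtr xpbvt gyptn
Hunk 2: at line 8 remove [qwlm] add [kuvt,xjo,cifc] -> 15 lines: mgz txrxf uac aewan xeyj zhobh tjly kzd yvfm kuvt xjo cifc dtr xpbvt gyptn
Hunk 3: at line 3 remove [aewan,xeyj,zhobh] add [uvlg,fajwu,qmdfa] -> 15 lines: mgz txrxf uac uvlg fajwu qmdfa tjly kzd yvfm kuvt xjo cifc dtr xpbvt gyptn
Final line 5: fajwu

Answer: fajwu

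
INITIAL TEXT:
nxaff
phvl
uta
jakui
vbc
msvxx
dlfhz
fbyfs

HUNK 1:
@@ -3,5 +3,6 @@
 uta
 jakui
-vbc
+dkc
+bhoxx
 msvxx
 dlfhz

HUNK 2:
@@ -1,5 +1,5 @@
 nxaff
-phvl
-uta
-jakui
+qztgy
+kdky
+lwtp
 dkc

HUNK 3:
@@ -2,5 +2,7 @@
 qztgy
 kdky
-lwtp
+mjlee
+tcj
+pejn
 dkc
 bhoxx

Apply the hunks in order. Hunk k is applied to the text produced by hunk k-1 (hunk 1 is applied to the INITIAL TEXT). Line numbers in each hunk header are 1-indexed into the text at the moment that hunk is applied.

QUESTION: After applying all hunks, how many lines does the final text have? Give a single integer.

Hunk 1: at line 3 remove [vbc] add [dkc,bhoxx] -> 9 lines: nxaff phvl uta jakui dkc bhoxx msvxx dlfhz fbyfs
Hunk 2: at line 1 remove [phvl,uta,jakui] add [qztgy,kdky,lwtp] -> 9 lines: nxaff qztgy kdky lwtp dkc bhoxx msvxx dlfhz fbyfs
Hunk 3: at line 2 remove [lwtp] add [mjlee,tcj,pejn] -> 11 lines: nxaff qztgy kdky mjlee tcj pejn dkc bhoxx msvxx dlfhz fbyfs
Final line count: 11

Answer: 11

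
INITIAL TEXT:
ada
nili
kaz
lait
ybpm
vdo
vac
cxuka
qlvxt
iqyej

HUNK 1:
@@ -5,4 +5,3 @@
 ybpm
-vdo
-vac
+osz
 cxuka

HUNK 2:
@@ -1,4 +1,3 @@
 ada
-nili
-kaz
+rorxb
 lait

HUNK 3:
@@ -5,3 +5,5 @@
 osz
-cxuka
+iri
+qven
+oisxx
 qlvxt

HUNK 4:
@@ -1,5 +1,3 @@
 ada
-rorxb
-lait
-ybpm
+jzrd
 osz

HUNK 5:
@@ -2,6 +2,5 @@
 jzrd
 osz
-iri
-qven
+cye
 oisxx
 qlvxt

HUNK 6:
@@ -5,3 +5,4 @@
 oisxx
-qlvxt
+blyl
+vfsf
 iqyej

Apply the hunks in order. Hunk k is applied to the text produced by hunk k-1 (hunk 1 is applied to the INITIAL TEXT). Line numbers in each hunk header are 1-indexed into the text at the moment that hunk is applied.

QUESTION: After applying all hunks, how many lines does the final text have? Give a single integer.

Answer: 8

Derivation:
Hunk 1: at line 5 remove [vdo,vac] add [osz] -> 9 lines: ada nili kaz lait ybpm osz cxuka qlvxt iqyej
Hunk 2: at line 1 remove [nili,kaz] add [rorxb] -> 8 lines: ada rorxb lait ybpm osz cxuka qlvxt iqyej
Hunk 3: at line 5 remove [cxuka] add [iri,qven,oisxx] -> 10 lines: ada rorxb lait ybpm osz iri qven oisxx qlvxt iqyej
Hunk 4: at line 1 remove [rorxb,lait,ybpm] add [jzrd] -> 8 lines: ada jzrd osz iri qven oisxx qlvxt iqyej
Hunk 5: at line 2 remove [iri,qven] add [cye] -> 7 lines: ada jzrd osz cye oisxx qlvxt iqyej
Hunk 6: at line 5 remove [qlvxt] add [blyl,vfsf] -> 8 lines: ada jzrd osz cye oisxx blyl vfsf iqyej
Final line count: 8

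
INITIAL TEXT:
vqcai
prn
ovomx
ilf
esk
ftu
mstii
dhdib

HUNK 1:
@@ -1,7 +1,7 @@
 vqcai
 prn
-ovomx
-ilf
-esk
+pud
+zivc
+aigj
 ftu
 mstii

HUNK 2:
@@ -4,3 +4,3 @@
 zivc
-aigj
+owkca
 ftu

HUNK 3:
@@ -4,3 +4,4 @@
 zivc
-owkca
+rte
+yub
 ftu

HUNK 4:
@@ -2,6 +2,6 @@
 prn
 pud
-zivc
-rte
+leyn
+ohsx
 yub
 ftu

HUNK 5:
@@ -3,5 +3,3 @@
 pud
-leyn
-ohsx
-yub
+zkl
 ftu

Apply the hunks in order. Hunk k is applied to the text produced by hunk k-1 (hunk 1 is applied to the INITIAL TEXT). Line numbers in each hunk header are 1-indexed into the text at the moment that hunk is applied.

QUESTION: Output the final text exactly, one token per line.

Answer: vqcai
prn
pud
zkl
ftu
mstii
dhdib

Derivation:
Hunk 1: at line 1 remove [ovomx,ilf,esk] add [pud,zivc,aigj] -> 8 lines: vqcai prn pud zivc aigj ftu mstii dhdib
Hunk 2: at line 4 remove [aigj] add [owkca] -> 8 lines: vqcai prn pud zivc owkca ftu mstii dhdib
Hunk 3: at line 4 remove [owkca] add [rte,yub] -> 9 lines: vqcai prn pud zivc rte yub ftu mstii dhdib
Hunk 4: at line 2 remove [zivc,rte] add [leyn,ohsx] -> 9 lines: vqcai prn pud leyn ohsx yub ftu mstii dhdib
Hunk 5: at line 3 remove [leyn,ohsx,yub] add [zkl] -> 7 lines: vqcai prn pud zkl ftu mstii dhdib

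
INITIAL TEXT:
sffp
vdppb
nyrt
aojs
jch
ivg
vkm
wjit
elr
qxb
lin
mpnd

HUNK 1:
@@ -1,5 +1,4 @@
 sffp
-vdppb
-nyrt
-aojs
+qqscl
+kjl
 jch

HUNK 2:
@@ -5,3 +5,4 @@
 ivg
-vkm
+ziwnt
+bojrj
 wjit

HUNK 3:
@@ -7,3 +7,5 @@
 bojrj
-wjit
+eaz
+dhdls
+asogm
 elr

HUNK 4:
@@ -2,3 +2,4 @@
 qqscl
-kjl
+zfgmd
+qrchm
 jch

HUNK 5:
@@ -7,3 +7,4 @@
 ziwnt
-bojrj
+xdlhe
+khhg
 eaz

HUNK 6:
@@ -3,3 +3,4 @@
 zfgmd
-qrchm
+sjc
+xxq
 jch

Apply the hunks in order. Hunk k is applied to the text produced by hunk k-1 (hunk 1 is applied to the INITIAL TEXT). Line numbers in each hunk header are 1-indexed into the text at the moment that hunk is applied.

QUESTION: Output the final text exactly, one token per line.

Hunk 1: at line 1 remove [vdppb,nyrt,aojs] add [qqscl,kjl] -> 11 lines: sffp qqscl kjl jch ivg vkm wjit elr qxb lin mpnd
Hunk 2: at line 5 remove [vkm] add [ziwnt,bojrj] -> 12 lines: sffp qqscl kjl jch ivg ziwnt bojrj wjit elr qxb lin mpnd
Hunk 3: at line 7 remove [wjit] add [eaz,dhdls,asogm] -> 14 lines: sffp qqscl kjl jch ivg ziwnt bojrj eaz dhdls asogm elr qxb lin mpnd
Hunk 4: at line 2 remove [kjl] add [zfgmd,qrchm] -> 15 lines: sffp qqscl zfgmd qrchm jch ivg ziwnt bojrj eaz dhdls asogm elr qxb lin mpnd
Hunk 5: at line 7 remove [bojrj] add [xdlhe,khhg] -> 16 lines: sffp qqscl zfgmd qrchm jch ivg ziwnt xdlhe khhg eaz dhdls asogm elr qxb lin mpnd
Hunk 6: at line 3 remove [qrchm] add [sjc,xxq] -> 17 lines: sffp qqscl zfgmd sjc xxq jch ivg ziwnt xdlhe khhg eaz dhdls asogm elr qxb lin mpnd

Answer: sffp
qqscl
zfgmd
sjc
xxq
jch
ivg
ziwnt
xdlhe
khhg
eaz
dhdls
asogm
elr
qxb
lin
mpnd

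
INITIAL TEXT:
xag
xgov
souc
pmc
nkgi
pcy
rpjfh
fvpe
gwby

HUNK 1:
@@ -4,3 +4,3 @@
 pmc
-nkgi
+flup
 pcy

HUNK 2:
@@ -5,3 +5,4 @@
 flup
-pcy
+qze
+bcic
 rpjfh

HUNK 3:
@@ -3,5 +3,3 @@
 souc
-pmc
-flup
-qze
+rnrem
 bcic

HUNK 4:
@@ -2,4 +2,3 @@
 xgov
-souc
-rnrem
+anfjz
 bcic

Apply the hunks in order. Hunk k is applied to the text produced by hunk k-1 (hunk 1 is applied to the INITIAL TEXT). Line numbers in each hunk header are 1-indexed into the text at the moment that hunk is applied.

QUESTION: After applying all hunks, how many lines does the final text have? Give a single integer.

Answer: 7

Derivation:
Hunk 1: at line 4 remove [nkgi] add [flup] -> 9 lines: xag xgov souc pmc flup pcy rpjfh fvpe gwby
Hunk 2: at line 5 remove [pcy] add [qze,bcic] -> 10 lines: xag xgov souc pmc flup qze bcic rpjfh fvpe gwby
Hunk 3: at line 3 remove [pmc,flup,qze] add [rnrem] -> 8 lines: xag xgov souc rnrem bcic rpjfh fvpe gwby
Hunk 4: at line 2 remove [souc,rnrem] add [anfjz] -> 7 lines: xag xgov anfjz bcic rpjfh fvpe gwby
Final line count: 7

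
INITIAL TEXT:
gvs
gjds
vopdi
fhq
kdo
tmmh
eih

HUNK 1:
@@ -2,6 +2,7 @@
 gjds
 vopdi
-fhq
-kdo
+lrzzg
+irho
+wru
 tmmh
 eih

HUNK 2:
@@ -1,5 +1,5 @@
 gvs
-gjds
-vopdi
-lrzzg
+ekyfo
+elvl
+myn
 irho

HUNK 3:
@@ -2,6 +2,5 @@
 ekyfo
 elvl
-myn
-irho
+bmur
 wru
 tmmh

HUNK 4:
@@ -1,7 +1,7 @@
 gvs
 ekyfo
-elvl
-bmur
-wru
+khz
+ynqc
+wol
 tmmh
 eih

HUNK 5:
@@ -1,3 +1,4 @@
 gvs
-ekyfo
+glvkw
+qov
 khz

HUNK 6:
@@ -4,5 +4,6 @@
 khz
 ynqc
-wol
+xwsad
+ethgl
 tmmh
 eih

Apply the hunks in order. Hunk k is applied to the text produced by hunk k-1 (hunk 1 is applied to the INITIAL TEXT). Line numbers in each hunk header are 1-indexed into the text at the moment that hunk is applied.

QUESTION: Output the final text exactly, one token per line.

Answer: gvs
glvkw
qov
khz
ynqc
xwsad
ethgl
tmmh
eih

Derivation:
Hunk 1: at line 2 remove [fhq,kdo] add [lrzzg,irho,wru] -> 8 lines: gvs gjds vopdi lrzzg irho wru tmmh eih
Hunk 2: at line 1 remove [gjds,vopdi,lrzzg] add [ekyfo,elvl,myn] -> 8 lines: gvs ekyfo elvl myn irho wru tmmh eih
Hunk 3: at line 2 remove [myn,irho] add [bmur] -> 7 lines: gvs ekyfo elvl bmur wru tmmh eih
Hunk 4: at line 1 remove [elvl,bmur,wru] add [khz,ynqc,wol] -> 7 lines: gvs ekyfo khz ynqc wol tmmh eih
Hunk 5: at line 1 remove [ekyfo] add [glvkw,qov] -> 8 lines: gvs glvkw qov khz ynqc wol tmmh eih
Hunk 6: at line 4 remove [wol] add [xwsad,ethgl] -> 9 lines: gvs glvkw qov khz ynqc xwsad ethgl tmmh eih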